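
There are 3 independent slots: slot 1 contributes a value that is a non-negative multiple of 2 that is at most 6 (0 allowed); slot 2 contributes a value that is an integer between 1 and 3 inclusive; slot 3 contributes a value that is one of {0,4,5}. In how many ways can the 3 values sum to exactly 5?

The generating function for the choices is (1 + t^2 + t^4 + t^6)·(t + t^2 + t^3)·(1 + t^4 + t^5); the count is [t^5].
(1 + t^2 + t^4 + t^6) has coefficients 1,0,1,0,1,0 for degrees 0…5.
(t + t^2 + t^3) has coefficients 0,1,1,1,0,0 for degrees 0…5.
Finally multiplying by (1 + t^4 + t^5), the product of all factors after the first has coefficients 0,1,1,1,0,1 for degrees 0…5.
[t^5] = 1·1 + 1·1 + 1·1 = 3.

3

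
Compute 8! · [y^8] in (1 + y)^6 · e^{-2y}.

The EGF product rule gives c_8 = Σ_{k_1+k_2=8} C(8; k_1,k_2) · ∏ g_i(k_i), where (1+y)^6 gives the falling factorial (6)_k; e^{-2y} gives (-2)^k.
g_1(k) for k = 0…8: 1, 6, 30, 120, 360, 720, 720, 0, 0.
g_2(k) for k = 0…8: 1, -2, 4, -8, 16, -32, 64, -128, 256.
c_8 = Σ_k C(8,k)·g_1(k)·g_2(8−k) = 1·1·256 + 8·6·(-128) + 28·30·64 + 56·120·(-32) + 70·360·16 + 56·720·(-8) + 28·720·4 = 256 − 6144 + 53760 − 215040 + 403200 − 322560 + 80640 = -5888.

-5888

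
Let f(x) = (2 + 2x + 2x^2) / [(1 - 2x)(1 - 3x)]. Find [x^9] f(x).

The denominator gives the recurrence a_n = 5a_(n−1) − 6a_(n−2) for n ≥ 3; the numerator fixes a_0 = 2, a_1 = 12, a_2 = 50.
Iterating: 2, 12, 50, 178, 590, 1882, 5870, 18058, 55070, 167002, so a_9 = 167002.

167002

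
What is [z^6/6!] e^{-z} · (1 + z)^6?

The EGF product rule gives c_6 = Σ_{k_1+k_2=6} C(6; k_1,k_2) · ∏ g_i(k_i), where e^{-z} gives (-1)^k; (1+z)^6 gives the falling factorial (6)_k.
g_1(k) for k = 0…6: 1, -1, 1, -1, 1, -1, 1.
g_2(k) for k = 0…6: 1, 6, 30, 120, 360, 720, 720.
c_6 = Σ_k C(6,k)·g_1(k)·g_2(6−k) = 1·1·720 + 6·(-1)·720 + 15·1·360 + 20·(-1)·120 + 15·1·30 + 6·(-1)·6 + 1·1·1 = 720 − 4320 + 5400 − 2400 + 450 − 36 + 1 = -185.

-185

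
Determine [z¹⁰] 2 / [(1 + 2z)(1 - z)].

1366

Partial fractions give a closed form: a_n = (4/3)·(-2)^n + (2/3)·1^n.
At n = 10: a_10 = 1366.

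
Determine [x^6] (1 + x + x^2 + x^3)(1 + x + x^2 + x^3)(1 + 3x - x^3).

(1 + x + x^2 + x^3) has coefficients 1,1,1,1 for degrees 0…3.
(1 + x + x^2 + x^3) has coefficients 1,1,1,1,0,0,0 for degrees 0…6.
Finally multiplying by (1 + 3x - x^3), the product of all factors after the first has coefficients 1,4,4,3,2,-1,-1 for degrees 0…6.
[x^6] = 1·(-1) + 1·(-1) + 1·2 + 1·3 = 3.

3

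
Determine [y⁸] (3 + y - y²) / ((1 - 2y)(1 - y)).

The denominator gives the recurrence a_n = 3a_(n−1) − 2a_(n−2) for n ≥ 3; the numerator fixes a_0 = 3, a_1 = 10, a_2 = 23.
Iterating: 3, 10, 23, 49, 101, 205, 413, 829, 1661, so a_8 = 1661.

1661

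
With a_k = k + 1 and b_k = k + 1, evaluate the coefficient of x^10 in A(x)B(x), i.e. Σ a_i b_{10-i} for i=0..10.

Write out a_i and b_{10-i} for i = 0,…,10 and sum the products.
Σ = 1·11 + 2·10 + 3·9 + 4·8 + 5·7 + 6·6 + 7·5 + 8·4 + 9·3 + 10·2 + 11·1 = 286.

286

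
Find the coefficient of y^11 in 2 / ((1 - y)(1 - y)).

24

The denominator gives the recurrence a_n = 2a_(n−1) − a_(n−2) for n ≥ 2; the numerator fixes a_0 = 2, a_1 = 4.
Iterating: 2, 4, 6, 8, 10, 12, 14, 16, 18, 20, 22, 24, so a_11 = 24.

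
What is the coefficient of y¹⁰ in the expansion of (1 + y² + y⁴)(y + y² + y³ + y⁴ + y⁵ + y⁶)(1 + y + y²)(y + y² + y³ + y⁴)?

(1 + y² + y⁴) has coefficients 1,0,1,0,1 for degrees 0…4.
(y + y² + y³ + y⁴ + y⁵ + y⁶) has coefficients 0,1,1,1,1,1,1,0,0,0,0 for degrees 0…10.
Multiplying by (1 + y + y²) gives running coefficients 0,1,2,3,3,3,3,2,1,0,0 for degrees 0…10.
Finally multiplying by (y + y² + y³ + y⁴), the product of all factors after the first has coefficients 0,0,1,3,6,9,11,12,11,9,6 for degrees 0…10.
[y¹⁰] = 1·6 + 1·11 + 1·11 = 28.

28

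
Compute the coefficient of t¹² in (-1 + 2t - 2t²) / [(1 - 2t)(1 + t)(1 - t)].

Partial fractions give a closed form: a_n = (-2/3)·2^n + (-5/6)·(-1)^n + (1/2)·1^n.
At n = 12: a_12 = -2731.

-2731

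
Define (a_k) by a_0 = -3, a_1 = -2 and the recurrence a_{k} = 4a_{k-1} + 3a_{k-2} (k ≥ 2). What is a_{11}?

-16189370

The ordinary generating function has denominator 1 - 4x - 3x^2.
Iterating the recurrence: a_0,…,a_{11} = -3, -2, -17, -74, -347, -1610, -7481, -34754, -161459, -750098, -3484769, -16189370.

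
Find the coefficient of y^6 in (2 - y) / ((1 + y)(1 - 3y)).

912

The denominator gives the recurrence a_n = 2a_(n−1) + 3a_(n−2) for n ≥ 3; the numerator fixes a_0 = 2, a_1 = 3, a_2 = 12.
Iterating: 2, 3, 12, 33, 102, 303, 912, so a_6 = 912.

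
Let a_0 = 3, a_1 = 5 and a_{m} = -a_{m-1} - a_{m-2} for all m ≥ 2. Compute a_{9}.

The ordinary generating function has denominator 1 + x + x^2.
Iterating the recurrence: a_0,…,a_{9} = 3, 5, -8, 3, 5, -8, 3, 5, -8, 3.

3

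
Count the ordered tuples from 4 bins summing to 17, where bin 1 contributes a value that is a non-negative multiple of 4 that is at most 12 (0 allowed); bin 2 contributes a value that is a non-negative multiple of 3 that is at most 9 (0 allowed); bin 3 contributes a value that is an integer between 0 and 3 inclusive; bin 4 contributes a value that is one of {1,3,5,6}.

The generating function for the choices is (1 + q⁴ + q⁸ + q¹²)·(1 + q³ + q⁶ + q⁹)·(1 + q + q² + q³)·(q + q³ + q⁵ + q⁶); the count is [q¹⁷].
(1 + q⁴ + q⁸ + q¹²) has coefficients 1,0,0,0,1,0,0,0,1,0,0,0,1 for degrees 0…12.
(1 + q³ + q⁶ + q⁹) has coefficients 1,0,0,1,0,0,1,0,0,1,0,0,0,0,0,0,0,0 for degrees 0…17.
Multiplying by (1 + q + q² + q³) gives running coefficients 1,1,1,2,1,1,2,1,1,2,1,1,1,0,0,0,0,0 for degrees 0…17.
Finally multiplying by (q + q³ + q⁵ + q⁶), the product of all factors after the first has coefficients 0,1,1,2,3,3,5,5,5,6,5,5,6,4,4,4,2,2 for degrees 0…17.
[q¹⁷] = 1·2 + 1·4 + 1·6 + 1·3 = 15.

15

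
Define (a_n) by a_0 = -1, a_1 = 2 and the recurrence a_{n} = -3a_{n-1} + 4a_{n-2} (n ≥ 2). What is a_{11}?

The ordinary generating function has denominator 1 + 3x - 4x^2.
Iterating the recurrence: a_0,…,a_{11} = -1, 2, -10, 38, -154, 614, -2458, 9830, -39322, 157286, -629146, 2516582.

2516582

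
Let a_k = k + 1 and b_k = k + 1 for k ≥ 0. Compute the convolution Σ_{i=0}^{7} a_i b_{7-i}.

120

Write out a_i and b_{7-i} for i = 0,…,7 and sum the products.
Σ = 1·8 + 2·7 + 3·6 + 4·5 + 5·4 + 6·3 + 7·2 + 8·1 = 120.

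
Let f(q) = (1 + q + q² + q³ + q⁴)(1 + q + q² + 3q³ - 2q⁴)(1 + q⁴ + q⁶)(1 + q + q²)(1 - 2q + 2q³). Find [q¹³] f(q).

(1 + q + q² + q³ + q⁴) has coefficients 1,1,1,1,1 for degrees 0…4.
(1 + q + q² + 3q³ - 2q⁴) has coefficients 1,1,1,3,-2,0,0,0,0,0,0,0,0,0 for degrees 0…13.
Multiplying by (1 + q⁴ + q⁶) gives running coefficients 1,1,1,3,-1,1,2,4,-1,3,-2,0,0,0 for degrees 0…13.
Multiplying by (1 + q + q²) gives running coefficients 1,2,3,5,3,3,2,7,5,6,0,1,-2,0 for degrees 0…13.
Finally multiplying by (1 - 2q + 2q³), the product of all factors after the first has coefficients 1,0,-1,1,-3,3,6,9,-3,0,2,11,8,4 for degrees 0…13.
[q¹³] = 1·4 + 1·8 + 1·11 + 1·2 + 1·0 = 25.

25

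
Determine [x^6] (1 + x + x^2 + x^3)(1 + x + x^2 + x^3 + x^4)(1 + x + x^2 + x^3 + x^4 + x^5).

18

(1 + x + x^2 + x^3) has coefficients 1,1,1,1 for degrees 0…3.
(1 + x + x^2 + x^3 + x^4) has coefficients 1,1,1,1,1,0,0 for degrees 0…6.
Finally multiplying by (1 + x + x^2 + x^3 + x^4 + x^5), the product of all factors after the first has coefficients 1,2,3,4,5,5,4 for degrees 0…6.
[x^6] = 1·4 + 1·5 + 1·5 + 1·4 = 18.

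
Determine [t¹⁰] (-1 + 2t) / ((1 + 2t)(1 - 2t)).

Partial fractions give a closed form: a_n = (-1)·(-2)^n.
At n = 10: a_10 = -1024.

-1024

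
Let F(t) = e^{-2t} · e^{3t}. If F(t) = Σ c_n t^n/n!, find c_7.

1

The EGF product rule gives c_7 = Σ_{k_1+k_2=7} C(7; k_1,k_2) · ∏ g_i(k_i), where e^{-2t} gives (-2)^k; e^{3t} gives (3)^k.
g_1(k) for k = 0…7: 1, -2, 4, -8, 16, -32, 64, -128.
g_2(k) for k = 0…7: 1, 3, 9, 27, 81, 243, 729, 2187.
c_7 = Σ_k C(7,k)·g_1(k)·g_2(7−k) = 1·1·2187 + 7·(-2)·729 + 21·4·243 + 35·(-8)·81 + 35·16·27 + 21·(-32)·9 + 7·64·3 + 1·(-128)·1 = 2187 − 10206 + 20412 − 22680 + 15120 − 6048 + 1344 − 128 = 1.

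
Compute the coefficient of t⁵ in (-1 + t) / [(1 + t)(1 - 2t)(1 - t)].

Partial fractions give a closed form: a_n = (-1/3)·(-1)^n + (-2/3)·2^n.
At n = 5: a_5 = -21.

-21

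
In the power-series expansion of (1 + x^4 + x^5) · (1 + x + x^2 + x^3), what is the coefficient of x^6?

(1 + x^4 + x^5) has coefficients 1,0,0,0,1,1 for degrees 0…5.
(1 + x + x^2 + x^3) has coefficients 1,1,1,1,0,0,0 for degrees 0…6.
[x^6] = 1·0 + 1·1 + 1·1 = 2.

2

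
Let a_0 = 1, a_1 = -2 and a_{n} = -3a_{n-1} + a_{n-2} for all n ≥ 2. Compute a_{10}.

The ordinary generating function has denominator 1 + 3t - t^2.
Iterating the recurrence: a_0,…,a_{10} = 1, -2, 7, -23, 76, -251, 829, -2738, 9043, -29867, 98644.

98644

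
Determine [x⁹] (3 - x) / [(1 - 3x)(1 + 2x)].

The denominator gives the recurrence a_n = a_(n−1) + 6a_(n−2) for n ≥ 2; the numerator fixes a_0 = 3, a_1 = 2.
Iterating: 3, 2, 20, 32, 152, 344, 1256, 3320, 10856, 30776, so a_9 = 30776.

30776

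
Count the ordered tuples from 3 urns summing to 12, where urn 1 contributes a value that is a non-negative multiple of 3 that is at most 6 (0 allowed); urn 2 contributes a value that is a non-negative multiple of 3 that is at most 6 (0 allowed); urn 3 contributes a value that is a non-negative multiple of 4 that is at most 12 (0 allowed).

The generating function for the choices is (1 + y³ + y⁶)·(1 + y³ + y⁶)·(1 + y⁴ + y⁸ + y¹²); the count is [y¹²].
(1 + y³ + y⁶) has coefficients 1,0,0,1,0,0,1 for degrees 0…6.
(1 + y³ + y⁶) has coefficients 1,0,0,1,0,0,1,0,0,0,0,0,0 for degrees 0…12.
Finally multiplying by (1 + y⁴ + y⁸ + y¹²), the product of all factors after the first has coefficients 1,0,0,1,1,0,1,1,1,0,1,1,1 for degrees 0…12.
[y¹²] = 1·1 + 1·0 + 1·1 = 2.

2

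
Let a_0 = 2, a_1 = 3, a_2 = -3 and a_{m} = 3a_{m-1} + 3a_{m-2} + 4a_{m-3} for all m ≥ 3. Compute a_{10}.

The ordinary generating function has denominator 1 - 3y - 3y^2 - 4y^3.
Iterating the recurrence: a_0,…,a_{10} = 2, 3, -3, 8, 27, 93, 392, 1563, 6237, 24968, 99867.

99867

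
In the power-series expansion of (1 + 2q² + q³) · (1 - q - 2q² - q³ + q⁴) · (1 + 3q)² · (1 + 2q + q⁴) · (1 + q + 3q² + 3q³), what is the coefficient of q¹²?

-158

(1 + 2q² + q³) has coefficients 1,0,2,1 for degrees 0…3.
(1 - q - 2q² - q³ + q⁴) has coefficients 1,-1,-2,-1,1,0,0,0,0,0,0,0,0 for degrees 0…12.
Multiplying by (1 + 3q)² gives running coefficients 1,5,1,-22,-23,-3,9,0,0,0,0,0,0 for degrees 0…12.
Multiplying by (1 + 2q + q⁴) gives running coefficients 1,7,11,-20,-66,-44,4,-4,-23,-3,9,0,0 for degrees 0…12.
Finally multiplying by (1 + q + 3q² + 3q³), the product of all factors after the first has coefficients 1,8,21,15,-32,-137,-298,-330,-147,-26,-75,-69,18 for degrees 0…12.
[q¹²] = 1·18 + 2·(-75) + 1·(-26) = -158.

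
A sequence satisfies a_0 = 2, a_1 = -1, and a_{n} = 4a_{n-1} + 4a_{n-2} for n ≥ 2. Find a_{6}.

1472

The ordinary generating function has denominator 1 - 4q - 4q^2.
Iterating the recurrence: a_0,…,a_{6} = 2, -1, 4, 12, 64, 304, 1472.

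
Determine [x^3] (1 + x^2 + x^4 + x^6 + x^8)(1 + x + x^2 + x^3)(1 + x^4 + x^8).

(1 + x^2 + x^4 + x^6 + x^8) has coefficients 1,0,1,0 for degrees 0…3.
(1 + x + x^2 + x^3) has coefficients 1,1,1,1 for degrees 0…3.
Finally multiplying by (1 + x^4 + x^8), the product of all factors after the first has coefficients 1,1,1,1 for degrees 0…3.
[x^3] = 1·1 + 1·1 = 2.

2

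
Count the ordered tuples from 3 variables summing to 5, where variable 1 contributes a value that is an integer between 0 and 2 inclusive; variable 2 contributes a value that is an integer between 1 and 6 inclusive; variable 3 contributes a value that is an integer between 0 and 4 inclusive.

The generating function for the choices is (1 + y + y²)·(y + y² + y³ + y⁴ + y⁵ + y⁶)·(1 + y + y² + y³ + y⁴); the count is [y⁵].
(1 + y + y²) has coefficients 1,1,1 for degrees 0…2.
(y + y² + y³ + y⁴ + y⁵ + y⁶) has coefficients 0,1,1,1,1,1 for degrees 0…5.
Finally multiplying by (1 + y + y² + y³ + y⁴), the product of all factors after the first has coefficients 0,1,2,3,4,5 for degrees 0…5.
[y⁵] = 1·5 + 1·4 + 1·3 = 12.

12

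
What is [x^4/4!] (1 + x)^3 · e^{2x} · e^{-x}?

The EGF product rule gives c_4 = Σ_{k_1+k_2+k_3=4} C(4; k_1,k_2,k_3) · ∏ g_i(k_i), where (1+x)^3 gives the falling factorial (3)_k; e^{2x} gives (2)^k; e^{-x} gives (-1)^k.
g_1(k) for k = 0…4: 1, 3, 6, 6, 0.
g_2(k) for k = 0…4: 1, 2, 4, 8, 16.
g_3(k) for k = 0…4: 1, -1, 1, -1, 1.
First combine the last two factors: h(k) = Σ_j C(k,j)·g_2(j)·g_3(k−j) for k = 0…4: 1, 1, 1, 1, 1.
c_4 = Σ_k C(4,k)·g_1(k)·h(4−k) = 1·1·1 + 4·3·1 + 6·6·1 + 4·6·1 = 1 + 12 + 36 + 24 = 73.

73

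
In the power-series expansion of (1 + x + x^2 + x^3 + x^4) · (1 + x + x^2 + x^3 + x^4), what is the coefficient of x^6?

3

(1 + x + x^2 + x^3 + x^4) has coefficients 1,1,1,1,1 for degrees 0…4.
(1 + x + x^2 + x^3 + x^4) has coefficients 1,1,1,1,1,0,0 for degrees 0…6.
[x^6] = 1·0 + 1·0 + 1·1 + 1·1 + 1·1 = 3.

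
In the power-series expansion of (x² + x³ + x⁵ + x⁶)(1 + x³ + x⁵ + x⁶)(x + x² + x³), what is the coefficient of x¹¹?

(x² + x³ + x⁵ + x⁶) has coefficients 0,0,1,1,0,1,1 for degrees 0…6.
(1 + x³ + x⁵ + x⁶) has coefficients 1,0,0,1,0,1,1,0,0,0,0,0 for degrees 0…11.
Finally multiplying by (x + x² + x³), the product of all factors after the first has coefficients 0,1,1,1,1,1,2,2,2,1,0,0 for degrees 0…11.
[x¹¹] = 1·1 + 1·2 + 1·2 + 1·1 = 6.

6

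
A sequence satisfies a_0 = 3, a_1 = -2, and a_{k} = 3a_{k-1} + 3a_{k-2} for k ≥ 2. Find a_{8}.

The ordinary generating function has denominator 1 - 3t - 3t^2.
Iterating the recurrence: a_0,…,a_{8} = 3, -2, 3, 3, 18, 63, 243, 918, 3483.

3483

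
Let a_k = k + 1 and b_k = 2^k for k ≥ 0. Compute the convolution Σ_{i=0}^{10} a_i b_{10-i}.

This is [x^10] in the product of the two ordinary generating functions.
Σ = 1·1024 + 2·512 + 3·256 + 4·128 + 5·64 + 6·32 + 7·16 + 8·8 + 9·4 + 10·2 + 11·1 = 4083.

4083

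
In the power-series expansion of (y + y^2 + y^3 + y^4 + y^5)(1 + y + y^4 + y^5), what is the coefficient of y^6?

(y + y^2 + y^3 + y^4 + y^5) has coefficients 0,1,1,1,1,1 for degrees 0…5.
(1 + y + y^4 + y^5) has coefficients 1,1,0,0,1,1,0 for degrees 0…6.
[y^6] = 1·1 + 1·1 + 1·0 + 1·0 + 1·1 = 3.

3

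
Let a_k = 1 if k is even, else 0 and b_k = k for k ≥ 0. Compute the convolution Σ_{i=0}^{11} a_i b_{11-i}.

The convolution is the t^11 coefficient of A(t)B(t).
Σ = 1·11 + 0·10 + 1·9 + 0·8 + 1·7 + 0·6 + 1·5 + 0·4 + 1·3 + 0·2 + 1·1 + 0·0 = 36.

36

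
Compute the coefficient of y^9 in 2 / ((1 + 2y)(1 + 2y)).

-10240

The denominator gives the recurrence a_n = −4a_(n−1) − 4a_(n−2) for n ≥ 2; the numerator fixes a_0 = 2, a_1 = -8.
Iterating: 2, -8, 24, -64, 160, -384, 896, -2048, 4608, -10240, so a_9 = -10240.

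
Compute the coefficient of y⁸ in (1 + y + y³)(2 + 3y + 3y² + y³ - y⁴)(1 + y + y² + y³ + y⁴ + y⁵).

11

(1 + y + y³) has coefficients 1,1,0,1 for degrees 0…3.
(2 + 3y + 3y² + y³ - y⁴) has coefficients 2,3,3,1,-1,0,0,0,0 for degrees 0…8.
Finally multiplying by (1 + y + y² + y³ + y⁴ + y⁵), the product of all factors after the first has coefficients 2,5,8,9,8,8,6,3,0 for degrees 0…8.
[y⁸] = 1·0 + 1·3 + 1·8 = 11.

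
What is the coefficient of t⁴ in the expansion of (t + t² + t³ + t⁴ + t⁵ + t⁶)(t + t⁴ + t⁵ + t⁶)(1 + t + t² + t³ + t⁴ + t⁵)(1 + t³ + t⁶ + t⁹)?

3

(t + t² + t³ + t⁴ + t⁵ + t⁶) has coefficients 0,1,1,1,1 for degrees 0…4.
(t + t⁴ + t⁵ + t⁶) has coefficients 0,1,0,0,1 for degrees 0…4.
Multiplying by (1 + t + t² + t³ + t⁴ + t⁵) gives running coefficients 0,1,1,1,2 for degrees 0…4.
Finally multiplying by (1 + t³ + t⁶ + t⁹), the product of all factors after the first has coefficients 0,1,1,1,3 for degrees 0…4.
[t⁴] = 1·1 + 1·1 + 1·1 + 1·0 = 3.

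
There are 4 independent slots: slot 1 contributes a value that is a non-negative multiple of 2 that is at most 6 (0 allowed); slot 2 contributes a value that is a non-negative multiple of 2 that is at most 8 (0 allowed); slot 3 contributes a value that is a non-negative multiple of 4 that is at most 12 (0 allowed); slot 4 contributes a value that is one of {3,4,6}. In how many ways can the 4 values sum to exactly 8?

6

The generating function for the choices is (1 + q² + q⁴ + q⁶)·(1 + q² + q⁴ + q⁶ + q⁸)·(1 + q⁴ + q⁸ + q¹²)·(q³ + q⁴ + q⁶); the count is [q⁸].
(1 + q² + q⁴ + q⁶) has coefficients 1,0,1,0,1,0,1 for degrees 0…6.
(1 + q² + q⁴ + q⁶ + q⁸) has coefficients 1,0,1,0,1,0,1,0,1 for degrees 0…8.
Multiplying by (1 + q⁴ + q⁸ + q¹²) gives running coefficients 1,0,1,0,2,0,2,0,3 for degrees 0…8.
Finally multiplying by (q³ + q⁴ + q⁶), the product of all factors after the first has coefficients 0,0,0,1,1,1,2,2,3 for degrees 0…8.
[q⁸] = 1·3 + 1·2 + 1·1 + 1·0 = 6.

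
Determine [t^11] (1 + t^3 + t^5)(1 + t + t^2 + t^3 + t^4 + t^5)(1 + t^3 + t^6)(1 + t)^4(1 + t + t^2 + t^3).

(1 + t^3 + t^5) has coefficients 1,0,0,1,0,1 for degrees 0…5.
(1 + t + t^2 + t^3 + t^4 + t^5) has coefficients 1,1,1,1,1,1,0,0,0,0,0,0 for degrees 0…11.
Multiplying by (1 + t^3 + t^6) gives running coefficients 1,1,1,2,2,2,2,2,2,1,1,1 for degrees 0…11.
Multiplying by (1 + t)^4 gives running coefficients 1,5,11,16,21,27,31,32,32,31,27,21 for degrees 0…11.
Finally multiplying by (1 + t + t^2 + t^3), the product of all factors after the first has coefficients 1,6,17,33,53,75,95,111,122,126,122,111 for degrees 0…11.
[t^11] = 1·111 + 1·122 + 1·95 = 328.

328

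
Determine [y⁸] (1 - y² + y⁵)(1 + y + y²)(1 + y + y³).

(1 - y² + y⁵) has coefficients 1,0,-1,0,0,1 for degrees 0…5.
(1 + y + y²) has coefficients 1,1,1,0,0,0,0,0,0 for degrees 0…8.
Finally multiplying by (1 + y + y³), the product of all factors after the first has coefficients 1,2,2,2,1,1,0,0,0 for degrees 0…8.
[y⁸] = 1·0 − 1·0 + 1·2 = 2.

2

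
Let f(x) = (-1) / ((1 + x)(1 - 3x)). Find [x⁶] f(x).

-547

The denominator gives the recurrence a_n = 2a_(n−1) + 3a_(n−2) for n ≥ 2; the numerator fixes a_0 = -1, a_1 = -2.
Iterating: -1, -2, -7, -20, -61, -182, -547, so a_6 = -547.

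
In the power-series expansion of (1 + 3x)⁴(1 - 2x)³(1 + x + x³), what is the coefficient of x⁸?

(1 + 3x)⁴ has coefficients 1,12,54,108,81 for degrees 0…4.
(1 - 2x)³ has coefficients 1,-6,12,-8,0,0,0,0,0 for degrees 0…8.
Finally multiplying by (1 + x + x³), the product of all factors after the first has coefficients 1,-5,6,5,-14,12,-8,0,0 for degrees 0…8.
[x⁸] = 1·0 + 12·0 + 54·(-8) + 108·12 + 81·(-14) = -270.

-270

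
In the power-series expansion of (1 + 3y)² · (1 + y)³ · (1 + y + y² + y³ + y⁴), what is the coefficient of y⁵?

(1 + 3y)² has coefficients 1,6,9 for degrees 0…2.
(1 + y)³ has coefficients 1,3,3,1,0,0 for degrees 0…5.
Finally multiplying by (1 + y + y² + y³ + y⁴), the product of all factors after the first has coefficients 1,4,7,8,8,7 for degrees 0…5.
[y⁵] = 1·7 + 6·8 + 9·8 = 127.

127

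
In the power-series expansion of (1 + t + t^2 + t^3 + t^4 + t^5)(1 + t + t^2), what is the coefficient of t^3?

(1 + t + t^2 + t^3 + t^4 + t^5) has coefficients 1,1,1,1 for degrees 0…3.
(1 + t + t^2) has coefficients 1,1,1,0 for degrees 0…3.
[t^3] = 1·0 + 1·1 + 1·1 + 1·1 = 3.

3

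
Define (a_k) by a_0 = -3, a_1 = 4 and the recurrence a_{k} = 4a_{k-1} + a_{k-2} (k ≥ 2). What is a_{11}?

5801096

The ordinary generating function has denominator 1 - 4x - x^2.
Iterating the recurrence: a_0,…,a_{11} = -3, 4, 13, 56, 237, 1004, 4253, 18016, 76317, 323284, 1369453, 5801096.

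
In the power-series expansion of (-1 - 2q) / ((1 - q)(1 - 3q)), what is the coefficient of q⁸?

-16401

Partial fractions give a closed form: a_n = (3/2)·1^n + (-5/2)·3^n.
At n = 8: a_8 = -16401.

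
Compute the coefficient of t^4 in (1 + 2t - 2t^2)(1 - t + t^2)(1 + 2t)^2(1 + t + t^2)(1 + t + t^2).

20

(1 + 2t - 2t^2) has coefficients 1,2,-2 for degrees 0…2.
(1 - t + t^2) has coefficients 1,-1,1,0,0 for degrees 0…4.
Multiplying by (1 + 2t)^2 gives running coefficients 1,3,1,0,4 for degrees 0…4.
Multiplying by (1 + t + t^2) gives running coefficients 1,4,5,4,5 for degrees 0…4.
Finally multiplying by (1 + t + t^2), the product of all factors after the first has coefficients 1,5,10,13,14 for degrees 0…4.
[t^4] = 1·14 + 2·13 − 2·10 = 20.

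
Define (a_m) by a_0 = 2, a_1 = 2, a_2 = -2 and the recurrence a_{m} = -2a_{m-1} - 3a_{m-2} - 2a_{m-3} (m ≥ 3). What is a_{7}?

26

The ordinary generating function has denominator 1 + 2t + 3t^2 + 2t^3.
Iterating the recurrence: a_0,…,a_{7} = 2, 2, -2, -6, 14, -6, -18, 26.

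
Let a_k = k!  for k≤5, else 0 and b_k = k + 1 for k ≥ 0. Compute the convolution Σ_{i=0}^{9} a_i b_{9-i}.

821

This is [x^9] in the product of the two ordinary generating functions.
Σ = 1·10 + 1·9 + 2·8 + 6·7 + 24·6 + 120·5 + 0·4 + 0·3 + 0·2 + 0·1 = 821.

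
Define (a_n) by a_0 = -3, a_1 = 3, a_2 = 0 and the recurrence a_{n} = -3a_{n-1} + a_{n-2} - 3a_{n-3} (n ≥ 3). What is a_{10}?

The ordinary generating function has denominator 1 + 3z - z^2 + 3z^3.
Iterating the recurrence: a_0,…,a_{10} = -3, 3, 0, 12, -45, 147, -522, 1848, -6507, 22935, -80856.

-80856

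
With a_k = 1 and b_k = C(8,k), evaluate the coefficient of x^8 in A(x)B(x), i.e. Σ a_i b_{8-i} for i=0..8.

Write out a_i and b_{8-i} for i = 0,…,8 and sum the products.
Σ = 1·1 + 1·8 + 1·28 + 1·56 + 1·70 + 1·56 + 1·28 + 1·8 + 1·1 = 256.

256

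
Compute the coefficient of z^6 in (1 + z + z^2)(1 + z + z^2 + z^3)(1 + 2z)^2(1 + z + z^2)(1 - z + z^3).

33

(1 + z + z^2) has coefficients 1,1,1 for degrees 0…2.
(1 + z + z^2 + z^3) has coefficients 1,1,1,1,0,0,0 for degrees 0…6.
Multiplying by (1 + 2z)^2 gives running coefficients 1,5,9,9,8,4,0 for degrees 0…6.
Multiplying by (1 + z + z^2) gives running coefficients 1,6,15,23,26,21,12 for degrees 0…6.
Finally multiplying by (1 - z + z^3), the product of all factors after the first has coefficients 1,5,9,9,9,10,14 for degrees 0…6.
[z^6] = 1·14 + 1·10 + 1·9 = 33.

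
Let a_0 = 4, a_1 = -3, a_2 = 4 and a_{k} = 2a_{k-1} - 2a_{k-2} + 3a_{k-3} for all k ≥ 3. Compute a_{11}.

The ordinary generating function has denominator 1 - 2t + 2t^2 - 3t^3.
Iterating the recurrence: a_0,…,a_{11} = 4, -3, 4, 26, 35, 30, 68, 181, 316, 474, 859, 1718.

1718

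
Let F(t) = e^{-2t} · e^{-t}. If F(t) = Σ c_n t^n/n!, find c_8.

6561

The EGF product rule gives c_8 = Σ_{k_1+k_2=8} C(8; k_1,k_2) · ∏ g_i(k_i), where e^{-2t} gives (-2)^k; e^{-t} gives (-1)^k.
g_1(k) for k = 0…8: 1, -2, 4, -8, 16, -32, 64, -128, 256.
g_2(k) for k = 0…8: 1, -1, 1, -1, 1, -1, 1, -1, 1.
c_8 = Σ_k C(8,k)·g_1(k)·g_2(8−k) = 1·1·1 + 8·(-2)·(-1) + 28·4·1 + 56·(-8)·(-1) + 70·16·1 + 56·(-32)·(-1) + 28·64·1 + 8·(-128)·(-1) + 1·256·1 = 1 + 16 + 112 + 448 + 1120 + 1792 + 1792 + 1024 + 256 = 6561.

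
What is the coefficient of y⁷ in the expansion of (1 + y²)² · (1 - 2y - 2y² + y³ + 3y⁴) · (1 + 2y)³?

25

(1 + y²)² has coefficients 1,0,2,0,1 for degrees 0…4.
(1 - 2y - 2y² + y³ + 3y⁴) has coefficients 1,-2,-2,1,3,0,0,0 for degrees 0…7.
Finally multiplying by (1 + 2y)³, the product of all factors after the first has coefficients 1,4,-2,-27,-31,14,44,24 for degrees 0…7.
[y⁷] = 1·24 + 2·14 + 1·(-27) = 25.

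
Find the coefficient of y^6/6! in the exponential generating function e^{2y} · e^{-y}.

1

The EGF product rule gives c_6 = Σ_{k_1+k_2=6} C(6; k_1,k_2) · ∏ g_i(k_i), where e^{2y} gives (2)^k; e^{-y} gives (-1)^k.
g_1(k) for k = 0…6: 1, 2, 4, 8, 16, 32, 64.
g_2(k) for k = 0…6: 1, -1, 1, -1, 1, -1, 1.
c_6 = Σ_k C(6,k)·g_1(k)·g_2(6−k) = 1·1·1 + 6·2·(-1) + 15·4·1 + 20·8·(-1) + 15·16·1 + 6·32·(-1) + 1·64·1 = 1 − 12 + 60 − 160 + 240 − 192 + 64 = 1.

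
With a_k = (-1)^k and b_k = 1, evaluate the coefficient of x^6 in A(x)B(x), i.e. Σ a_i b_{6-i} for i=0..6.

1

Write out a_i and b_{6-i} for i = 0,…,6 and sum the products.
Σ = 1·1 − 1·1 + 1·1 − 1·1 + 1·1 − 1·1 + 1·1 = 1.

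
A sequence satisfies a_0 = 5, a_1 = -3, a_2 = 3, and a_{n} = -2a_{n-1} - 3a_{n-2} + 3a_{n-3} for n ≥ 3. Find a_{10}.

-4338

The ordinary generating function has denominator 1 + 2x + 3x^2 - 3x^3.
Iterating the recurrence: a_0,…,a_{10} = 5, -3, 3, 18, -54, 63, 90, -531, 981, -99, -4338.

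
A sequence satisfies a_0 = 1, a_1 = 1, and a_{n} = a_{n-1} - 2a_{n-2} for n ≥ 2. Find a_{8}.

-17

The ordinary generating function has denominator 1 - x + 2x^2.
Iterating the recurrence: a_0,…,a_{8} = 1, 1, -1, -3, -1, 5, 7, -3, -17.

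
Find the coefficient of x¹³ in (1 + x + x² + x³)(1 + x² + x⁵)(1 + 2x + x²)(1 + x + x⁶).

5

(1 + x + x² + x³) has coefficients 1,1,1,1 for degrees 0…3.
(1 + x² + x⁵) has coefficients 1,0,1,0,0,1,0,0,0,0,0,0,0,0 for degrees 0…13.
Multiplying by (1 + 2x + x²) gives running coefficients 1,2,2,2,1,1,2,1,0,0,0,0,0,0 for degrees 0…13.
Finally multiplying by (1 + x + x⁶), the product of all factors after the first has coefficients 1,3,4,4,3,2,4,5,3,2,1,1,2,1 for degrees 0…13.
[x¹³] = 1·1 + 1·2 + 1·1 + 1·1 = 5.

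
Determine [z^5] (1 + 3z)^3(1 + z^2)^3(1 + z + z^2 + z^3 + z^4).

285

(1 + 3z)^3 has coefficients 1,9,27,27 for degrees 0…3.
(1 + z^2)^3 has coefficients 1,0,3,0,3,0 for degrees 0…5.
Finally multiplying by (1 + z + z^2 + z^3 + z^4), the product of all factors after the first has coefficients 1,1,4,4,7,6 for degrees 0…5.
[z^5] = 1·6 + 9·7 + 27·4 + 27·4 = 285.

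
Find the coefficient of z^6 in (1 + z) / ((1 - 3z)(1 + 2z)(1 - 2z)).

1660

The denominator gives the recurrence a_n = 3a_(n−1) + 4a_(n−2) − 12a_(n−3) for n ≥ 3; the numerator fixes a_0 = 1, a_1 = 4, a_2 = 16.
Iterating: 1, 4, 16, 52, 172, 532, 1660, so a_6 = 1660.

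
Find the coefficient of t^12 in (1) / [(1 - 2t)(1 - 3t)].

Partial fractions give a closed form: a_n = (-2)·2^n + (3)·3^n.
At n = 12: a_12 = 1586131.

1586131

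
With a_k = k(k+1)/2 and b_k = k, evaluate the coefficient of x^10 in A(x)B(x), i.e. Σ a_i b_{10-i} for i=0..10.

495

The convolution is the x^10 coefficient of A(x)B(x).
Σ = 0·10 + 1·9 + 3·8 + 6·7 + 10·6 + 15·5 + 21·4 + 28·3 + 36·2 + 45·1 + 55·0 = 495.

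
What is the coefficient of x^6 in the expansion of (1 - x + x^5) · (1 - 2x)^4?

-8

(1 - x + x^5) has coefficients 1,-1,0,0,0,1 for degrees 0…5.
(1 - 2x)^4 has coefficients 1,-8,24,-32,16,0,0 for degrees 0…6.
[x^6] = 1·0 − 1·0 + 1·(-8) = -8.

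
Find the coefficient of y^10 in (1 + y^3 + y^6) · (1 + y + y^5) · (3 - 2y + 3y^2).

(1 + y^3 + y^6) has coefficients 1,0,0,1,0,0,1 for degrees 0…6.
(1 + y + y^5) has coefficients 1,1,0,0,0,1,0,0,0,0,0 for degrees 0…10.
Finally multiplying by (3 - 2y + 3y^2), the product of all factors after the first has coefficients 3,1,1,3,0,3,-2,3,0,0,0 for degrees 0…10.
[y^10] = 1·0 + 1·3 + 1·0 = 3.

3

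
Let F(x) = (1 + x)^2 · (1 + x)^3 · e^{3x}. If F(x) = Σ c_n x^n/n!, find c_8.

2180601

The EGF product rule gives c_8 = Σ_{k_1+k_2+k_3=8} C(8; k_1,k_2,k_3) · ∏ g_i(k_i), where (1+x)^2 gives the falling factorial (2)_k; (1+x)^3 gives the falling factorial (3)_k; e^{3x} gives (3)^k.
g_1(k) for k = 0…8: 1, 2, 2, 0, 0, 0, 0, 0, 0.
g_2(k) for k = 0…8: 1, 3, 6, 6, 0, 0, 0, 0, 0.
g_3(k) for k = 0…8: 1, 3, 9, 27, 81, 243, 729, 2187, 6561.
First combine the last two factors: h(k) = Σ_j C(k,j)·g_2(j)·g_3(k−j) for k = 0…8: 1, 6, 33, 168, 801, 3618, 15633, 65124, 263169.
c_8 = Σ_k C(8,k)·g_1(k)·h(8−k) = 1·1·263169 + 8·2·65124 + 28·2·15633 = 263169 + 1041984 + 875448 = 2180601.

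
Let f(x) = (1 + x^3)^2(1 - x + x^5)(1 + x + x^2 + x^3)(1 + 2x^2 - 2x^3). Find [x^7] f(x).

(1 + x^3)^2 has coefficients 1,0,0,2,0,0,1 for degrees 0…6.
(1 - x + x^5) has coefficients 1,-1,0,0,0,1,0,0 for degrees 0…7.
Multiplying by (1 + x + x^2 + x^3) gives running coefficients 1,0,0,0,-1,1,1,1 for degrees 0…7.
Finally multiplying by (1 + 2x^2 - 2x^3), the product of all factors after the first has coefficients 1,0,2,-2,-1,1,-1,5 for degrees 0…7.
[x^7] = 1·5 + 2·(-1) + 1·0 = 3.

3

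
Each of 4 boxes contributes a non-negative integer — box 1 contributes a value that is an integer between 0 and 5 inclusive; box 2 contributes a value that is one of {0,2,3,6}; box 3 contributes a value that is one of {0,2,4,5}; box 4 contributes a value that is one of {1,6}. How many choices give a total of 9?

The generating function for the choices is (1 + x + x² + x³ + x⁴ + x⁵)·(1 + x² + x³ + x⁶)·(1 + x² + x⁴ + x⁵)·(x + x⁶); the count is [x⁹].
(1 + x + x² + x³ + x⁴ + x⁵) has coefficients 1,1,1,1,1,1 for degrees 0…5.
(1 + x² + x³ + x⁶) has coefficients 1,0,1,1,0,0,1,0,0,0 for degrees 0…9.
Multiplying by (1 + x² + x⁴ + x⁵) gives running coefficients 1,0,2,1,2,2,2,2,2,0 for degrees 0…9.
Finally multiplying by (x + x⁶), the product of all factors after the first has coefficients 0,1,0,2,1,2,3,2,4,3 for degrees 0…9.
[x⁹] = 1·3 + 1·4 + 1·2 + 1·3 + 1·2 + 1·1 = 15.

15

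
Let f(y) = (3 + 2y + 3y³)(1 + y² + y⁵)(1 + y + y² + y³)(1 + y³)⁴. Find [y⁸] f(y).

(3 + 2y + 3y³) has coefficients 3,2,0,3 for degrees 0…3.
(1 + y² + y⁵) has coefficients 1,0,1,0,0,1,0,0,0 for degrees 0…8.
Multiplying by (1 + y + y² + y³) gives running coefficients 1,1,2,2,1,2,1,1,1 for degrees 0…8.
Finally multiplying by (1 + y³)⁴, the product of all factors after the first has coefficients 1,1,2,6,5,10,15,11,21 for degrees 0…8.
[y⁸] = 3·21 + 2·11 + 3·10 = 115.

115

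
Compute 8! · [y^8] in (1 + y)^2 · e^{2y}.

The EGF product rule gives c_8 = Σ_{k_1+k_2=8} C(8; k_1,k_2) · ∏ g_i(k_i), where (1+y)^2 gives the falling factorial (2)_k; e^{2y} gives (2)^k.
g_1(k) for k = 0…8: 1, 2, 2, 0, 0, 0, 0, 0, 0.
g_2(k) for k = 0…8: 1, 2, 4, 8, 16, 32, 64, 128, 256.
c_8 = Σ_k C(8,k)·g_1(k)·g_2(8−k) = 1·1·256 + 8·2·128 + 28·2·64 = 256 + 2048 + 3584 = 5888.

5888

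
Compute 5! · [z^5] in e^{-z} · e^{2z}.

1

The EGF product rule gives c_5 = Σ_{k_1+k_2=5} C(5; k_1,k_2) · ∏ g_i(k_i), where e^{-z} gives (-1)^k; e^{2z} gives (2)^k.
g_1(k) for k = 0…5: 1, -1, 1, -1, 1, -1.
g_2(k) for k = 0…5: 1, 2, 4, 8, 16, 32.
c_5 = Σ_k C(5,k)·g_1(k)·g_2(5−k) = 1·1·32 + 5·(-1)·16 + 10·1·8 + 10·(-1)·4 + 5·1·2 + 1·(-1)·1 = 32 − 80 + 80 − 40 + 10 − 1 = 1.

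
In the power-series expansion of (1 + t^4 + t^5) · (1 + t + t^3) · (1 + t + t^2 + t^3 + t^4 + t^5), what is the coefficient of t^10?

(1 + t^4 + t^5) has coefficients 1,0,0,0,1,1 for degrees 0…5.
(1 + t + t^3) has coefficients 1,1,0,1,0,0,0,0,0,0,0 for degrees 0…10.
Finally multiplying by (1 + t + t^2 + t^3 + t^4 + t^5), the product of all factors after the first has coefficients 1,2,2,3,3,3,2,1,1,0,0 for degrees 0…10.
[t^10] = 1·0 + 1·2 + 1·3 = 5.

5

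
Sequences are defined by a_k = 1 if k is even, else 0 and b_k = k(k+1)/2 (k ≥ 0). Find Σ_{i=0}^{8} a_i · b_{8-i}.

70

Write out a_i and b_{8-i} for i = 0,…,8 and sum the products.
Σ = 1·36 + 0·28 + 1·21 + 0·15 + 1·10 + 0·6 + 1·3 + 0·1 + 1·0 = 70.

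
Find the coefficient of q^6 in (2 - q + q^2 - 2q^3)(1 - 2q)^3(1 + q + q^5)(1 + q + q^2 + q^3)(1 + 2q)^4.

276

(2 - q + q^2 - 2q^3) has coefficients 2,-1,1,-2 for degrees 0…3.
(1 - 2q)^3 has coefficients 1,-6,12,-8,0,0,0 for degrees 0…6.
Multiplying by (1 + q + q^5) gives running coefficients 1,-5,6,4,-8,1,-6 for degrees 0…6.
Multiplying by (1 + q + q^2 + q^3) gives running coefficients 1,-4,2,6,-3,3,-9 for degrees 0…6.
Finally multiplying by (1 + 2q)^4, the product of all factors after the first has coefficients 1,4,-6,-42,-19,123,167 for degrees 0…6.
[q^6] = 2·167 − 1·123 + 1·(-19) − 2·(-42) = 276.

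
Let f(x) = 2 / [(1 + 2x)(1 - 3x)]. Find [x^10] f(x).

The denominator gives the recurrence a_n = a_(n−1) + 6a_(n−2) for n ≥ 2; the numerator fixes a_0 = 2, a_1 = 2.
Iterating: 2, 2, 14, 26, 110, 266, 926, 2522, 8078, 23210, 71678, so a_10 = 71678.

71678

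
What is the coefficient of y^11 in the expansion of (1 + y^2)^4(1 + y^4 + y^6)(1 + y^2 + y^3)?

11

(1 + y^2)^4 has coefficients 1,0,4,0,6,0,4,0,1 for degrees 0…8.
(1 + y^4 + y^6) has coefficients 1,0,0,0,1,0,1,0,0,0,0,0 for degrees 0…11.
Finally multiplying by (1 + y^2 + y^3), the product of all factors after the first has coefficients 1,0,1,1,1,0,2,1,1,1,0,0 for degrees 0…11.
[y^11] = 1·0 + 4·1 + 6·1 + 4·0 + 1·1 = 11.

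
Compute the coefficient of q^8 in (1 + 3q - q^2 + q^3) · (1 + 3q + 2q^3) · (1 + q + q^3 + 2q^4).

(1 + 3q - q^2 + q^3) has coefficients 1,3,-1,1 for degrees 0…3.
(1 + 3q + 2q^3) has coefficients 1,3,0,2,0,0,0,0,0 for degrees 0…8.
Finally multiplying by (1 + q + q^3 + 2q^4), the product of all factors after the first has coefficients 1,4,3,3,7,6,2,4,0 for degrees 0…8.
[q^8] = 1·0 + 3·4 − 1·2 + 1·6 = 16.

16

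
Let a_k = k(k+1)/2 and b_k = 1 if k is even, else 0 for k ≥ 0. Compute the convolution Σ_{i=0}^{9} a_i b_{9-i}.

95

Write out a_i and b_{9-i} for i = 0,…,9 and sum the products.
Σ = 0·0 + 1·1 + 3·0 + 6·1 + 10·0 + 15·1 + 21·0 + 28·1 + 36·0 + 45·1 = 95.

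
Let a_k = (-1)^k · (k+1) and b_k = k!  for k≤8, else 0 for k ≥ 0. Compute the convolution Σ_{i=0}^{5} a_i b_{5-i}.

81

This is [x^5] in the product of the two ordinary generating functions.
Σ = 1·120 − 2·24 + 3·6 − 4·2 + 5·1 − 6·1 = 81.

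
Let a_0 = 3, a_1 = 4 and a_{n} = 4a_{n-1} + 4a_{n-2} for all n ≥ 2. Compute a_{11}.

38125568

The ordinary generating function has denominator 1 - 4q - 4q^2.
Iterating the recurrence: a_0,…,a_{11} = 3, 4, 28, 128, 624, 3008, 14528, 70144, 338688, 1635328, 7896064, 38125568.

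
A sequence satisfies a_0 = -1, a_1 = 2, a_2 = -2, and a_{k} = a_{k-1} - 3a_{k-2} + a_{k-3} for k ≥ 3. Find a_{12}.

The ordinary generating function has denominator 1 - q + 3q^2 - q^3.
Iterating the recurrence: a_0,…,a_{12} = -1, 2, -2, -9, -1, 24, 18, -55, -85, 98, 298, -81, -877.

-877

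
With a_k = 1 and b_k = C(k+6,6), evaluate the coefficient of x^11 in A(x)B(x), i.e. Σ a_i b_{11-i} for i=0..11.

Write out a_i and b_{11-i} for i = 0,…,11 and sum the products.
Σ = 1·12376 + 1·8008 + 1·5005 + 1·3003 + 1·1716 + 1·924 + 1·462 + 1·210 + 1·84 + 1·28 + 1·7 + 1·1 = 31824.

31824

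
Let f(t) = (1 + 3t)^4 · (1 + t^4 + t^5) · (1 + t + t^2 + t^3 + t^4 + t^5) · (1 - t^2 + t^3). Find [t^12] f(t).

(1 + 3t)^4 has coefficients 1,12,54,108,81 for degrees 0…4.
(1 + t^4 + t^5) has coefficients 1,0,0,0,1,1,0,0,0,0,0,0,0 for degrees 0…12.
Multiplying by (1 + t + t^2 + t^3 + t^4 + t^5) gives running coefficients 1,1,1,1,2,3,2,2,2,2,1,0,0 for degrees 0…12.
Finally multiplying by (1 - t^2 + t^3), the product of all factors after the first has coefficients 1,1,0,1,2,3,1,1,3,2,1,0,1 for degrees 0…12.
[t^12] = 1·1 + 12·0 + 54·1 + 108·2 + 81·3 = 514.

514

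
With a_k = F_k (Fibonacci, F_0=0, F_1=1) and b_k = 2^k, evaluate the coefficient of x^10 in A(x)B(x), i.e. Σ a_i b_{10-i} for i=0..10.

Write out a_i and b_{10-i} for i = 0,…,10 and sum the products.
Σ = 0·1024 + 1·512 + 1·256 + 2·128 + 3·64 + 5·32 + 8·16 + 13·8 + 21·4 + 34·2 + 55·1 = 1815.

1815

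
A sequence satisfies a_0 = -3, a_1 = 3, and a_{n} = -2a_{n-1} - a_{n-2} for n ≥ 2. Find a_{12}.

-3

The ordinary generating function has denominator 1 + 2q + q^2.
Iterating the recurrence: a_0,…,a_{12} = -3, 3, -3, 3, -3, 3, -3, 3, -3, 3, -3, 3, -3.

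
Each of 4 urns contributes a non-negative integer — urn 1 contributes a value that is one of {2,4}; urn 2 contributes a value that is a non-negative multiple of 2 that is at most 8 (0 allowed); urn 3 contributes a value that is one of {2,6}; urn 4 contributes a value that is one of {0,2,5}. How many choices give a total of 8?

The generating function for the choices is (x^2 + x^4)·(1 + x^2 + x^4 + x^6 + x^8)·(x^2 + x^6)·(1 + x^2 + x^5); the count is [x^8].
(x^2 + x^4) has coefficients 0,0,1,0,1 for degrees 0…4.
(1 + x^2 + x^4 + x^6 + x^8) has coefficients 1,0,1,0,1,0,1,0,1 for degrees 0…8.
Multiplying by (x^2 + x^6) gives running coefficients 0,0,1,0,1,0,2,0,2 for degrees 0…8.
Finally multiplying by (1 + x^2 + x^5), the product of all factors after the first has coefficients 0,0,1,0,2,0,3,1,4 for degrees 0…8.
[x^8] = 1·3 + 1·2 = 5.

5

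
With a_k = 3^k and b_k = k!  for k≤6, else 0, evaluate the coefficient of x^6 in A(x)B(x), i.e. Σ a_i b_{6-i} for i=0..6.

2592

The convolution is the x^6 coefficient of A(x)B(x).
Σ = 1·720 + 3·120 + 9·24 + 27·6 + 81·2 + 243·1 + 729·1 = 2592.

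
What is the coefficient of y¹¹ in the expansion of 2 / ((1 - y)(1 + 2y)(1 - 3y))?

Partial fractions give a closed form: a_n = (-1/3)·1^n + (8/15)·(-2)^n + (9/5)·3^n.
At n = 11: a_11 = 317772.

317772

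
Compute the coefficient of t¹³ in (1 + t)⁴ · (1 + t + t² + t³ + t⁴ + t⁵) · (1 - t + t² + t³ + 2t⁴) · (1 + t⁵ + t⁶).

(1 + t)⁴ has coefficients 1,4,6,4,1 for degrees 0…4.
(1 + t + t² + t³ + t⁴ + t⁵) has coefficients 1,1,1,1,1,1,0,0,0,0,0,0,0,0 for degrees 0…13.
Multiplying by (1 - t + t² + t³ + 2t⁴) gives running coefficients 1,0,1,2,4,4,3,4,3,2,0,0,0,0 for degrees 0…13.
Finally multiplying by (1 + t⁵ + t⁶), the product of all factors after the first has coefficients 1,0,1,2,4,5,4,5,6,8,8,7,7,7 for degrees 0…13.
[t¹³] = 1·7 + 4·7 + 6·7 + 4·8 + 1·8 = 117.

117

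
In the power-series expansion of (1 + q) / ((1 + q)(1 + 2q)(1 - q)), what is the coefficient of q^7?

The denominator gives the recurrence a_n = −2a_(n−1) + a_(n−2) + 2a_(n−3) for n ≥ 3; the numerator fixes a_0 = 1, a_1 = -1, a_2 = 3.
Iterating: 1, -1, 3, -5, 11, -21, 43, -85, so a_7 = -85.

-85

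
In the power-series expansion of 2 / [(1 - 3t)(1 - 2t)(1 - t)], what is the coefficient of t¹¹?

Partial fractions give a closed form: a_n = (9)·3^n + (-8)·2^n + (1)·1^n.
At n = 11: a_11 = 1577940.

1577940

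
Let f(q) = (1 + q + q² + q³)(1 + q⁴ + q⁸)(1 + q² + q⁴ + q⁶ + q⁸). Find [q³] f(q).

(1 + q + q² + q³) has coefficients 1,1,1,1 for degrees 0…3.
(1 + q⁴ + q⁸) has coefficients 1,0,0,0 for degrees 0…3.
Finally multiplying by (1 + q² + q⁴ + q⁶ + q⁸), the product of all factors after the first has coefficients 1,0,1,0 for degrees 0…3.
[q³] = 1·0 + 1·1 + 1·0 + 1·1 = 2.

2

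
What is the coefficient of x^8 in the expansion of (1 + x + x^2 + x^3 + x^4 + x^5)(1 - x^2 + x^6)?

(1 + x + x^2 + x^3 + x^4 + x^5) has coefficients 1,1,1,1,1,1 for degrees 0…5.
(1 - x^2 + x^6) has coefficients 1,0,-1,0,0,0,1,0,0 for degrees 0…8.
[x^8] = 1·0 + 1·0 + 1·1 + 1·0 + 1·0 + 1·0 = 1.

1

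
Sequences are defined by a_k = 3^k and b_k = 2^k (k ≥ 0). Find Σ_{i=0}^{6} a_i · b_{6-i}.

The convolution is the t^6 coefficient of A(t)B(t).
Σ = 1·64 + 3·32 + 9·16 + 27·8 + 81·4 + 243·2 + 729·1 = 2059.

2059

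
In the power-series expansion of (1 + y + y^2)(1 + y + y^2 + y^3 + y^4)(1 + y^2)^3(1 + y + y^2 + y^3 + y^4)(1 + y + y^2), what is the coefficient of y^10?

(1 + y + y^2) has coefficients 1,1,1 for degrees 0…2.
(1 + y + y^2 + y^3 + y^4) has coefficients 1,1,1,1,1,0,0,0,0,0,0 for degrees 0…10.
Multiplying by (1 + y^2)^3 gives running coefficients 1,1,4,4,7,6,7,4,4,1,1 for degrees 0…10.
Multiplying by (1 + y + y^2 + y^3 + y^4) gives running coefficients 1,2,6,10,17,22,28,28,28,22,17 for degrees 0…10.
Finally multiplying by (1 + y + y^2), the product of all factors after the first has coefficients 1,3,9,18,33,49,67,78,84,78,67 for degrees 0…10.
[y^10] = 1·67 + 1·78 + 1·84 = 229.

229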